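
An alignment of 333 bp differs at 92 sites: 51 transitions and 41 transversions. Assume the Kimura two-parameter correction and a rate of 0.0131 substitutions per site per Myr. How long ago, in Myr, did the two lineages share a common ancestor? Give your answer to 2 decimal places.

P = 51/333 ≈ 0.153153 and Q = 41/333 ≈ 0.123123.
Under the Kimura two-parameter model, d = −½ ln(1 − 2P − Q) − ¼ ln(1 − 2Q).
1 − 2P − Q = 0.570571, giving −½ ln(0.570571) = 0.280559.
1 − 2Q = 0.753754, giving −¼ ln(0.753754) = 0.070672.
d = 0.280559 + 0.070672 = 0.351231.
Under a molecular clock d = 2μt, so t = d/(2μ) = 0.351231 / (2 × 0.0131) = 13.41 Myr.

13.41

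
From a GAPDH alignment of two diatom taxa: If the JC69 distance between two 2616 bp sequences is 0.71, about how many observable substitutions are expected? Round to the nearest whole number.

1201

Invert JC69: p = (3/4)(1 − e^(−4d/3)) = 0.75 × (1 − e^(-0.946667)) = 0.75 × (1 − 0.388032) = 0.458976.
Expected differing sites = pL ≈ 0.458976 × 2616 = 1200.681216 ≈ 1201.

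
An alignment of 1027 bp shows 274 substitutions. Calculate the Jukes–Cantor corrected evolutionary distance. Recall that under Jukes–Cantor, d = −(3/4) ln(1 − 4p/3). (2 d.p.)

0.33

p = 274/1027 ≈ 0.266796.
d = −(3/4) ln(1 − 4p/3) = −0.75 ln(1 − 0.355728) = −0.75 ln(0.644272)
  = −0.75 × (-0.439634) = 0.329726 substitutions/site.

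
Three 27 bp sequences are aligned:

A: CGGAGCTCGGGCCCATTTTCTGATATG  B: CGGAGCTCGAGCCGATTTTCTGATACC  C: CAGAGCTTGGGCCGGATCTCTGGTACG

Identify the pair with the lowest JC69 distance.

A–B: 4/27 differ, p = 0.148, d = 0.165.
A–C: 8/27 differ, p = 0.296, d = 0.377.
B–C: 8/27 differ, p = 0.296, d = 0.377.
The smallest distance is between A and B.

A and B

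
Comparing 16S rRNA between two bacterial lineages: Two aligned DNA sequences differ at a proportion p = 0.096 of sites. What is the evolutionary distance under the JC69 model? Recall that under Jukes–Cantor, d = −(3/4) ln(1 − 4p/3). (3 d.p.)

d = −(3/4) ln(1 − 4p/3) = −0.75 ln(1 − 0.128) = −0.75 ln(0.872)
  = −0.75 × (-0.136966) = 0.102725 substitutions/site.

0.103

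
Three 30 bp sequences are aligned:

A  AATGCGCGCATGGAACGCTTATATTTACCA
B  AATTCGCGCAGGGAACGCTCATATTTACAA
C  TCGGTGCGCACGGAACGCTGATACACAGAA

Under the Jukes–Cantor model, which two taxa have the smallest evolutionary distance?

A and B

A–B: 4/30 differ, p = 0.133, d = 0.147.
A–C: 11/30 differ, p = 0.367, d = 0.503.
B–C: 11/30 differ, p = 0.367, d = 0.503.
The smallest distance is between A and B.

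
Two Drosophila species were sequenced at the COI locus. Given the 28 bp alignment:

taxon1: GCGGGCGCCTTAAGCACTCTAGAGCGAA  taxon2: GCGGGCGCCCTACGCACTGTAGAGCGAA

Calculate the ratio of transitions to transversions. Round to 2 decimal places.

0.50

Transitions are A↔G and C↔T; transversions are all other mismatches.
Transitions: 1. Transversions: 2.
R = 1/2 = 0.50.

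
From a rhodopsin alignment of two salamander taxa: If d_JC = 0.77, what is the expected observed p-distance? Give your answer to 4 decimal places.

p = (3/4)(1 − e^(−4d/3)) = 0.75 × (1 − e^(-1.026667)) = 0.75 × (1 − 0.358199) = 0.481351.

0.4814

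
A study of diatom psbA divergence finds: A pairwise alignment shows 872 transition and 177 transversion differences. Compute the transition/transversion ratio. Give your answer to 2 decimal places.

4.93

R = 872/177 = 4.926553… ≈ 4.93 (to 2 d.p.).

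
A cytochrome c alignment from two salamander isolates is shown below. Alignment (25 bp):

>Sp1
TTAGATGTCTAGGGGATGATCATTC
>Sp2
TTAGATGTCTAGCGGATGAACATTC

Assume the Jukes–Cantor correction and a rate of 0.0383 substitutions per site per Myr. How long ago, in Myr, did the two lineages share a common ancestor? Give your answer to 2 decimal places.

The sequences differ at 2 of 25 sites (13, 20), so p = 2/25 = 0.08.
d = −(3/4) ln(1 − 4p/3) = −0.75 ln(1 − 0.106667) = −0.75 ln(0.893333)
  = −0.75 × (-0.112796) = 0.084597 substitutions/site.
Under a molecular clock d = 2μt, so t = d/(2μ) = 0.084597 / (2 × 0.0383) = 1.10 Myr.

1.10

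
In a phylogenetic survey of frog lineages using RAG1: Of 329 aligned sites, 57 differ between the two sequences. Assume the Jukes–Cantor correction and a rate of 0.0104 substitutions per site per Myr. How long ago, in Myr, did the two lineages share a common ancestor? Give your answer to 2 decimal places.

p = 57/329 ≈ 0.173252.
d = −(3/4) ln(1 − 4p/3) = −0.75 ln(1 − 0.231003) = −0.75 ln(0.768997)
  = −0.75 × (-0.262668) = 0.197001 substitutions/site.
Under a molecular clock d = 2μt, so t = d/(2μ) = 0.197001 / (2 × 0.0104) = 9.47 Myr.

9.47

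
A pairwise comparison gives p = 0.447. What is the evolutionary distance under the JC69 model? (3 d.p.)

d = −(3/4) ln(1 − 4p/3) = −0.75 ln(1 − 0.596) = −0.75 ln(0.404)
  = −0.75 × (-0.906340) = 0.679755 substitutions/site.

0.680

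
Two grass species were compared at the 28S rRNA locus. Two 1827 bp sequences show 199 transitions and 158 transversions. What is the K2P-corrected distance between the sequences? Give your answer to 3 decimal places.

0.229

P = 199/1827 ≈ 0.108922 and Q = 158/1827 ≈ 0.086481.
Under the Kimura two-parameter model, d = −½ ln(1 − 2P − Q) − ¼ ln(1 − 2Q).
1 − 2P − Q = 0.695675, giving −½ ln(0.695675) = 0.181436.
1 − 2Q = 0.827038, giving −¼ ln(0.827038) = 0.047476.
d = 0.181436 + 0.047476 = 0.228912.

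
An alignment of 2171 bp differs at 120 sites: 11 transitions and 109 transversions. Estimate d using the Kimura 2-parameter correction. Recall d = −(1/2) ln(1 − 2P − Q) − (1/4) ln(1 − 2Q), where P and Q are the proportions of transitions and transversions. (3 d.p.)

0.058

P = 11/2171 ≈ 0.005067 and Q = 109/2171 ≈ 0.050207.
Under the Kimura two-parameter model, d = −½ ln(1 − 2P − Q) − ¼ ln(1 − 2Q).
1 − 2P − Q = 0.939659, giving −½ ln(0.939659) = 0.031119.
1 − 2Q = 0.899586, giving −¼ ln(0.899586) = 0.026455.
d = 0.031119 + 0.026455 = 0.057574.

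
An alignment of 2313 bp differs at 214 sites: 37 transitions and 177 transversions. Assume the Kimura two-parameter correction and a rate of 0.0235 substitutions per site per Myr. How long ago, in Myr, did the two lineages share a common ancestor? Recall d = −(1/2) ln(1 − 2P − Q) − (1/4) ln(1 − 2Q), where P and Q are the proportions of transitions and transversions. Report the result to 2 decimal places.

P = 37/2313 ≈ 0.015997 and Q = 177/2313 ≈ 0.076524.
Under the Kimura two-parameter model, d = −½ ln(1 − 2P − Q) − ¼ ln(1 − 2Q).
1 − 2P − Q = 0.891482, giving −½ ln(0.891482) = 0.057435.
1 − 2Q = 0.846952, giving −¼ ln(0.846952) = 0.041528.
d = 0.057435 + 0.041528 = 0.098963.
Under a molecular clock d = 2μt, so t = d/(2μ) = 0.098963 / (2 × 0.0235) = 2.11 Myr.

2.11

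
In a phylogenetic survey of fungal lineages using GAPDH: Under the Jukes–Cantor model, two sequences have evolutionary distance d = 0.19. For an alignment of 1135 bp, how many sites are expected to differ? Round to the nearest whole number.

Invert JC69: p = (3/4)(1 − e^(−4d/3)) = 0.75 × (1 − e^(-0.253333)) = 0.75 × (1 − 0.776209) = 0.167843.
Expected differing sites = pL ≈ 0.167843 × 1135 = 190.501805 ≈ 191.

191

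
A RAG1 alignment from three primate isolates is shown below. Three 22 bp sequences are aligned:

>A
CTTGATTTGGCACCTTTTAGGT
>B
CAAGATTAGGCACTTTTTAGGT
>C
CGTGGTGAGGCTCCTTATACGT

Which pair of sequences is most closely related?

A–B: 4/22 differ, p = 0.182, d = 0.208.
A–C: 7/22 differ, p = 0.318, d = 0.414.
B–C: 8/22 differ, p = 0.364, d = 0.497.
The smallest distance is between A and B.

A and B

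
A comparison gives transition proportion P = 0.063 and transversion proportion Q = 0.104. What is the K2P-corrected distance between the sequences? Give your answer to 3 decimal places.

0.189

Under the Kimura two-parameter model, d = −½ ln(1 − 2P − Q) − ¼ ln(1 − 2Q).
1 − 2P − Q = 0.77, giving −½ ln(0.77) = 0.130682.
1 − 2Q = 0.792, giving −¼ ln(0.792) = 0.058298.
d = 0.130682 + 0.058298 = 0.188980.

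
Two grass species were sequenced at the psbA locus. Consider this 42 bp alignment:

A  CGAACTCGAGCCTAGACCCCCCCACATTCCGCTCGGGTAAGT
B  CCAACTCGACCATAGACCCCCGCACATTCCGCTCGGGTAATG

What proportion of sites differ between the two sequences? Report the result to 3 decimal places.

The sequences differ at 6 of 42 positions (sites 2, 10, 12, 22, 41, 42).
p = 6/42 = 0.142857… ≈ 0.143 (to 3 d.p.).

0.143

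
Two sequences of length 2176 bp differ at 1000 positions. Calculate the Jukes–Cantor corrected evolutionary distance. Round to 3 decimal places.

0.712

p = 1000/2176 ≈ 0.459559.
d = −(3/4) ln(1 − 4p/3) = −0.75 ln(1 − 0.612745) = −0.75 ln(0.387255)
  = −0.75 × (-0.948672) = 0.711504 substitutions/site.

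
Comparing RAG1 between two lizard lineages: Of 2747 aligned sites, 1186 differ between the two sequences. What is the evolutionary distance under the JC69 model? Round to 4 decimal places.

0.6429

p = 1186/2747 ≈ 0.431744.
d = −(3/4) ln(1 − 4p/3) = −0.75 ln(1 − 0.575659) = −0.75 ln(0.424341)
  = −0.75 × (-0.857218) = 0.642914 substitutions/site.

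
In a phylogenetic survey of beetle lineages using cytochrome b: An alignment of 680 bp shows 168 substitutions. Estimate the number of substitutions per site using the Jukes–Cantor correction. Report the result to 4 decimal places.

0.2997

p = 168/680 ≈ 0.247059.
d = −(3/4) ln(1 − 4p/3) = −0.75 ln(1 − 0.329412) = −0.75 ln(0.670588)
  = −0.75 × (-0.399600) = 0.299700 substitutions/site.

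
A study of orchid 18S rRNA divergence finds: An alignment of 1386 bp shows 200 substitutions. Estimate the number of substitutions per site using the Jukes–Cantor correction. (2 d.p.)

p = 200/1386 ≈ 0.1443.
d = −(3/4) ln(1 − 4p/3) = −0.75 ln(1 − 0.1924) = −0.75 ln(0.8076)
  = −0.75 × (-0.213688) = 0.160266 substitutions/site.

0.16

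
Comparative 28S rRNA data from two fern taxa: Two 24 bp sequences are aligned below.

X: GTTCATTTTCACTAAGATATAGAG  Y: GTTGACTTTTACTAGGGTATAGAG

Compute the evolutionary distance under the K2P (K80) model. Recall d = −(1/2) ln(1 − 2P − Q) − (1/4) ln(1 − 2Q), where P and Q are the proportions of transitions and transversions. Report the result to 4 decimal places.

0.2568

Of 24 sites, 4 differences are transitions and 1 are transversions, so P = 4/24 ≈ 0.166667 and Q = 1/24 ≈ 0.041667.
Under the Kimura two-parameter model, d = −½ ln(1 − 2P − Q) − ¼ ln(1 − 2Q).
1 − 2P − Q = 0.624999, giving −½ ln(0.624999) = 0.235003.
1 − 2Q = 0.916666, giving −¼ ln(0.916666) = 0.021753.
d = 0.235003 + 0.021753 = 0.256756.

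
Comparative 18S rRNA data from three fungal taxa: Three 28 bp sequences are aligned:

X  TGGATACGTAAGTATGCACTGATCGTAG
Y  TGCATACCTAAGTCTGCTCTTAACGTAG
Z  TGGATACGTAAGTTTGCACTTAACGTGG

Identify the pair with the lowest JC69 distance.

X and Z

X–Y: 6/28 differ, p = 0.214, d = 0.252.
X–Z: 4/28 differ, p = 0.143, d = 0.158.
Y–Z: 5/28 differ, p = 0.179, d = 0.204.
The smallest distance is between X and Z.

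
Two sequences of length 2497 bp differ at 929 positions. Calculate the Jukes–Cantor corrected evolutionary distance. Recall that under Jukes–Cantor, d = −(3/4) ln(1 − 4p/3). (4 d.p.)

0.5140

p = 929/2497 ≈ 0.372046.
d = −(3/4) ln(1 − 4p/3) = −0.75 ln(1 − 0.496061) = −0.75 ln(0.503939)
  = −0.75 × (-0.685300) = 0.513975 substitutions/site.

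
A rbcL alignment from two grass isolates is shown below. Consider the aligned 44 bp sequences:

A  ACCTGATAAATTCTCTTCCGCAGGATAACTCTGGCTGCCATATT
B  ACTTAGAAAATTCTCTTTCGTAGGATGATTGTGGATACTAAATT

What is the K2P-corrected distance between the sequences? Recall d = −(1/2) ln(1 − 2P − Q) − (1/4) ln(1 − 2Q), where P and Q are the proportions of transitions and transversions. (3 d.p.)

Of 44 sites, 9 differences are transitions and 4 are transversions, so P = 9/44 ≈ 0.204545 and Q = 4/44 ≈ 0.090909.
Under the Kimura two-parameter model, d = −½ ln(1 − 2P − Q) − ¼ ln(1 − 2Q).
1 − 2P − Q = 0.500001, giving −½ ln(0.500001) = 0.346573.
1 − 2Q = 0.818182, giving −¼ ln(0.818182) = 0.050168.
d = 0.346573 + 0.050168 = 0.396741.

0.397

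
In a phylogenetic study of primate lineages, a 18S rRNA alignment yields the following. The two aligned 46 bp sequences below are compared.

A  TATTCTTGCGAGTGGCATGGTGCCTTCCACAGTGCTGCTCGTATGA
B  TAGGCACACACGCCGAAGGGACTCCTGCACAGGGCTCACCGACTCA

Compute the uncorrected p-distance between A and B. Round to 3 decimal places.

0.500

The sequences differ at 23 of 46 positions.
p = 23/46 = 0.500.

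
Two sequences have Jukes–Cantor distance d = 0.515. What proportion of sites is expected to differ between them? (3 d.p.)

0.373

p = (3/4)(1 − e^(−4d/3)) = 0.75 × (1 − e^(-0.686667)) = 0.75 × (1 − 0.503251) = 0.372562.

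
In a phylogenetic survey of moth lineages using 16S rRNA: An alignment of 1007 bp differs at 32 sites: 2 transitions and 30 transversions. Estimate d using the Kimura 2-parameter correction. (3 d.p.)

P = 2/1007 ≈ 0.001986 and Q = 30/1007 ≈ 0.029791.
Under the Kimura two-parameter model, d = −½ ln(1 − 2P − Q) − ¼ ln(1 − 2Q).
1 − 2P − Q = 0.966237, giving −½ ln(0.966237) = 0.017173.
1 − 2Q = 0.940418, giving −¼ ln(0.940418) = 0.015358.
d = 0.017173 + 0.015358 = 0.032531.

0.033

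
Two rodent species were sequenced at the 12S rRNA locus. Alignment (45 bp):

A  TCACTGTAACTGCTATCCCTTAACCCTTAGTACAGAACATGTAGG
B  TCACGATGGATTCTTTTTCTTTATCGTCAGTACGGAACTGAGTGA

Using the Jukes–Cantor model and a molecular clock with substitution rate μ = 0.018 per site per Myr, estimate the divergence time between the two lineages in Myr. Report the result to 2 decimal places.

The sequences differ at 20 of 45 sites, so p = 20/45 ≈ 0.444444.
d = −(3/4) ln(1 − 4p/3) = −0.75 ln(1 − 0.592592) = −0.75 ln(0.407408)
  = −0.75 × (-0.897940) = 0.673455 substitutions/site.
Under a molecular clock d = 2μt, so t = d/(2μ) = 0.673455 / (2 × 0.018) = 18.71 Myr.

18.71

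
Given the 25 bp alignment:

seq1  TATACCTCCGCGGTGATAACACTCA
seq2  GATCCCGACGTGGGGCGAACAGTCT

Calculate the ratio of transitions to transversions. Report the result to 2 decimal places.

0.11

Transitions are A↔G and C↔T; transversions are all other mismatches.
Transitions: 1. Transversions: 9.
R = 1/9 = 0.111111… ≈ 0.11 (to 2 d.p.).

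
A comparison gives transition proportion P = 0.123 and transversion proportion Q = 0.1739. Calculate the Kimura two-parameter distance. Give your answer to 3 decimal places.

0.379

Under the Kimura two-parameter model, d = −½ ln(1 − 2P − Q) − ¼ ln(1 − 2Q).
1 − 2P − Q = 0.5801, giving −½ ln(0.5801) = 0.272277.
1 − 2Q = 0.6522, giving −¼ ln(0.6522) = 0.106851.
d = 0.272277 + 0.106851 = 0.379128.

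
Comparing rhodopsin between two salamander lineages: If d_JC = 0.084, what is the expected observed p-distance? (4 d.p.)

0.0795

p = (3/4)(1 − e^(−4d/3)) = 0.75 × (1 − e^(-0.112)) = 0.75 × (1 − 0.894044) = 0.079467.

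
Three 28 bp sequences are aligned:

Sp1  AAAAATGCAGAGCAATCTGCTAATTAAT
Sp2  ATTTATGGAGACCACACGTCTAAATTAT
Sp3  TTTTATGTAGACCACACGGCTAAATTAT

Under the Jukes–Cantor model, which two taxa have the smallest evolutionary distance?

Sp2 and Sp3

Sp1–Sp2: 11/28 differ, p = 0.393, d = 0.556.
Sp1–Sp3: 11/28 differ, p = 0.393, d = 0.556.
Sp2–Sp3: 3/28 differ, p = 0.107, d = 0.116.
The smallest distance is between Sp2 and Sp3.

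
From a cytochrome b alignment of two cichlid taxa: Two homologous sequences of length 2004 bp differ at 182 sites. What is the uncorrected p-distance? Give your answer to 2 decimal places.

0.09

p = 182/2004 = 0.090818… ≈ 0.09 (to 2 d.p.).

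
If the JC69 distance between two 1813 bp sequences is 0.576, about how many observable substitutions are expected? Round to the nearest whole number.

Invert JC69: p = (3/4)(1 − e^(−4d/3)) = 0.75 × (1 − e^(-0.768)) = 0.75 × (1 − 0.463940) = 0.402045.
Expected differing sites = pL ≈ 0.402045 × 1813 = 728.907585 ≈ 729.

729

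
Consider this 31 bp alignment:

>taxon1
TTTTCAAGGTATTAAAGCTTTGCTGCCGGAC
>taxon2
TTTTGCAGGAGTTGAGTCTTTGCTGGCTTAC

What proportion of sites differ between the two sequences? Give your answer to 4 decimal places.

The sequences differ at 10 of 31 positions (sites 5, 6, 10, 11, 14, 16, 17, 26, 28, 29).
p = 10/31 = 0.322580… ≈ 0.3226 (to 4 d.p.).

0.3226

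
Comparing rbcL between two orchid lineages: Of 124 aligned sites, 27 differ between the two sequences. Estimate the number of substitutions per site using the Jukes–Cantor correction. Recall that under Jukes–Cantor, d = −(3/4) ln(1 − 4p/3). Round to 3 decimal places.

p = 27/124 ≈ 0.217742.
d = −(3/4) ln(1 − 4p/3) = −0.75 ln(1 − 0.290323) = −0.75 ln(0.709677)
  = −0.75 × (-0.342945) = 0.257209 substitutions/site.

0.257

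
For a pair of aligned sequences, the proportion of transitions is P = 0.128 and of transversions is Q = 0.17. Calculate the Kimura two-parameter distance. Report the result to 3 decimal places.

Under the Kimura two-parameter model, d = −½ ln(1 − 2P − Q) − ¼ ln(1 − 2Q).
1 − 2P − Q = 0.574, giving −½ ln(0.574) = 0.277563.
1 − 2Q = 0.66, giving −¼ ln(0.66) = 0.103879.
d = 0.277563 + 0.103879 = 0.381442.

0.381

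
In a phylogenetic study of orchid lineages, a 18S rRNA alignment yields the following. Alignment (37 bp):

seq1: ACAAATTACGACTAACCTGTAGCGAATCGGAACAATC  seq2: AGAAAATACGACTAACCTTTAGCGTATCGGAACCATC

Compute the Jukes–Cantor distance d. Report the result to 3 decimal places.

The sequences differ at 5 of 37 sites (2, 6, 19, 25, 34), so p = 5/37 ≈ 0.135135.
d = −(3/4) ln(1 − 4p/3) = −0.75 ln(1 − 0.18018) = −0.75 ln(0.81982)
  = −0.75 × (-0.198670) = 0.149003 substitutions/site.

0.149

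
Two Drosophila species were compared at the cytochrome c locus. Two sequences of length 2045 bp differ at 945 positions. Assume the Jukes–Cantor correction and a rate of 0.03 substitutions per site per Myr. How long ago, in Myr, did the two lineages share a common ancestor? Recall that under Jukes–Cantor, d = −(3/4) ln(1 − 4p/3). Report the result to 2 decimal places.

11.97

p = 945/2045 ≈ 0.462103.
d = −(3/4) ln(1 − 4p/3) = −0.75 ln(1 − 0.616137) = −0.75 ln(0.383863)
  = −0.75 × (-0.957470) = 0.718103 substitutions/site.
Under a molecular clock d = 2μt, so t = d/(2μ) = 0.718103 / (2 × 0.03) = 11.97 Myr.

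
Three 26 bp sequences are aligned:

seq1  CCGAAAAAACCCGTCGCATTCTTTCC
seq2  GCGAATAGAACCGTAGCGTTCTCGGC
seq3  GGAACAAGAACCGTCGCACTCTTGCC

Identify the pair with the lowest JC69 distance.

seq1 and seq3

seq1–seq2: 9/26 differ, p = 0.346, d = 0.464.
seq1–seq3: 8/26 differ, p = 0.308, d = 0.396.
seq2–seq3: 9/26 differ, p = 0.346, d = 0.464.
The smallest distance is between seq1 and seq3.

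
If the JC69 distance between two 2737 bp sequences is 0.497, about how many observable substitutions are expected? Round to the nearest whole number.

Invert JC69: p = (3/4)(1 − e^(−4d/3)) = 0.75 × (1 − e^(-0.662667)) = 0.75 × (1 − 0.515475) = 0.363394.
Expected differing sites = pL ≈ 0.363394 × 2737 = 994.609378 ≈ 995.

995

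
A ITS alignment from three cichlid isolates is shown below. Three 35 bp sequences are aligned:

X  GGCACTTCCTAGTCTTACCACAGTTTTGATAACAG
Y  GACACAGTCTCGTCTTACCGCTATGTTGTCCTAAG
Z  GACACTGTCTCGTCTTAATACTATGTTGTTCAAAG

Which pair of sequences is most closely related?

Y and Z

X–Y: 14/35 differ, p = 0.400, d = 0.572.
X–Z: 12/35 differ, p = 0.343, d = 0.458.
Y–Z: 6/35 differ, p = 0.171, d = 0.195.
The smallest distance is between Y and Z.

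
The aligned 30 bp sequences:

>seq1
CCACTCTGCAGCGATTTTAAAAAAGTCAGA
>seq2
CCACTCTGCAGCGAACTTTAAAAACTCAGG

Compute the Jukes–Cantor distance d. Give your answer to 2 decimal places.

The sequences differ at 5 of 30 sites (15, 16, 19, 25, 30), so p = 5/30 ≈ 0.166667.
d = −(3/4) ln(1 − 4p/3) = −0.75 ln(1 − 0.222223) = −0.75 ln(0.777777)
  = −0.75 × (-0.251315) = 0.188486 substitutions/site.

0.19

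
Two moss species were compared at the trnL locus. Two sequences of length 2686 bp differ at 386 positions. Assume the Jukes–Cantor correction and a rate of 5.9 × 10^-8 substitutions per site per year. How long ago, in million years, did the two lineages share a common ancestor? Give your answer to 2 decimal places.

1.35

p = 386/2686 ≈ 0.143708.
d = −(3/4) ln(1 − 4p/3) = −0.75 ln(1 − 0.191611) = −0.75 ln(0.808389)
  = −0.75 × (-0.212712) = 0.159534 substitutions/site.
Under a molecular clock d = 2μt, so t = d/(2μ) = 0.159534 / (2 × 5.9 × 10^-8) = 1.35 million years.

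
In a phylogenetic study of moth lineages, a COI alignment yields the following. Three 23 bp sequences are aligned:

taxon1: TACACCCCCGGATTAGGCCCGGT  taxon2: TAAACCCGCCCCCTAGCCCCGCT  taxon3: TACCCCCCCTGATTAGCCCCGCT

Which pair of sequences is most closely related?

taxon1 and taxon3

taxon1–taxon2: 8/23 differ, p = 0.348, d = 0.467.
taxon1–taxon3: 4/23 differ, p = 0.174, d = 0.198.
taxon2–taxon3: 7/23 differ, p = 0.304, d = 0.390.
The smallest distance is between taxon1 and taxon3.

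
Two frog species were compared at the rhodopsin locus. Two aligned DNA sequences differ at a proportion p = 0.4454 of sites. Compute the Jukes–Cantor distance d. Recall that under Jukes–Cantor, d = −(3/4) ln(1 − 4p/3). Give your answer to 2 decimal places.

0.68

d = −(3/4) ln(1 − 4p/3) = −0.75 ln(1 − 0.593867) = −0.75 ln(0.406133)
  = −0.75 × (-0.901075) = 0.675806 substitutions/site.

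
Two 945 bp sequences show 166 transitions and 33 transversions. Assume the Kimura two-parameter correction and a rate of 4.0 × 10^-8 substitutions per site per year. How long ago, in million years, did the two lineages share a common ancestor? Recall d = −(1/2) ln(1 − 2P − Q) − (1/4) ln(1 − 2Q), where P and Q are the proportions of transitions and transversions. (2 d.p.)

3.28

P = 166/945 ≈ 0.175661 and Q = 33/945 ≈ 0.034921.
Under the Kimura two-parameter model, d = −½ ln(1 − 2P − Q) − ¼ ln(1 − 2Q).
1 − 2P − Q = 0.613757, giving −½ ln(0.613757) = 0.244078.
1 − 2Q = 0.930158, giving −¼ ln(0.930158) = 0.018100.
d = 0.244078 + 0.018100 = 0.262178.
Under a molecular clock d = 2μt, so t = d/(2μ) = 0.262178 / (2 × 4.0 × 10^-8) = 3.28 million years.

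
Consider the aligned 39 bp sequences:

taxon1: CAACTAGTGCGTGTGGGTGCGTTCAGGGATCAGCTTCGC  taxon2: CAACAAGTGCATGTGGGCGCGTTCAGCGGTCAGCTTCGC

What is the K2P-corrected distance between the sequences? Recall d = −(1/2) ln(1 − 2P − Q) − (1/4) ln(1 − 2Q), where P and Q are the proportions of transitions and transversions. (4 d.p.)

Of 39 sites, 3 differences are transitions and 2 are transversions, so P = 3/39 ≈ 0.076923 and Q = 2/39 ≈ 0.051282.
Under the Kimura two-parameter model, d = −½ ln(1 − 2P − Q) − ¼ ln(1 − 2Q).
1 − 2P − Q = 0.794872, giving −½ ln(0.794872) = 0.114787.
1 − 2Q = 0.897436, giving −¼ ln(0.897436) = 0.027053.
d = 0.114787 + 0.027053 = 0.141840.

0.1418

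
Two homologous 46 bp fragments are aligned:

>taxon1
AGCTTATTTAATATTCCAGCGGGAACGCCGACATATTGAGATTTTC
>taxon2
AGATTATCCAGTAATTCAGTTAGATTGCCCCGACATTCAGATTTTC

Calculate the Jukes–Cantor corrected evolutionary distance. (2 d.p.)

The sequences differ at 16 of 46 sites, so p = 16/46 ≈ 0.347826.
d = −(3/4) ln(1 − 4p/3) = −0.75 ln(1 − 0.463768) = −0.75 ln(0.536232)
  = −0.75 × (-0.623188) = 0.467391 substitutions/site.

0.47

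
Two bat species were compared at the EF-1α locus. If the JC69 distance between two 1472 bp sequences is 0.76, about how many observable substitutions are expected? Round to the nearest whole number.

703

Invert JC69: p = (3/4)(1 − e^(−4d/3)) = 0.75 × (1 − e^(-1.013333)) = 0.75 × (1 − 0.363007) = 0.477745.
Expected differing sites = pL ≈ 0.477745 × 1472 = 703.24064 ≈ 703.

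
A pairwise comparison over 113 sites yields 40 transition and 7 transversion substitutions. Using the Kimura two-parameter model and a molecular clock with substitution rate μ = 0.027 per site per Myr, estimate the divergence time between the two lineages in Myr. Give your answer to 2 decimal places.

14.22

P = 40/113 ≈ 0.353982 and Q = 7/113 ≈ 0.061947.
Under the Kimura two-parameter model, d = −½ ln(1 − 2P − Q) − ¼ ln(1 − 2Q).
1 − 2P − Q = 0.230089, giving −½ ln(0.230089) = 0.734645.
1 − 2Q = 0.876106, giving −¼ ln(0.876106) = 0.033067.
d = 0.734645 + 0.033067 = 0.767712.
Under a molecular clock d = 2μt, so t = d/(2μ) = 0.767712 / (2 × 0.027) = 14.22 Myr.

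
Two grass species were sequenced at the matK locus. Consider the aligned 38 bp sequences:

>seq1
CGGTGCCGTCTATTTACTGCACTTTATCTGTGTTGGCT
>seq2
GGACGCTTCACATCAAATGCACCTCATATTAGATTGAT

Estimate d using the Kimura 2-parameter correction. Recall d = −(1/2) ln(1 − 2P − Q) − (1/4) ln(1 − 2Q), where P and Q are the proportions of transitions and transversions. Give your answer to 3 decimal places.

Of 38 sites, 8 differences are transitions and 11 are transversions, so P = 8/38 ≈ 0.210526 and Q = 11/38 ≈ 0.289474.
Under the Kimura two-parameter model, d = −½ ln(1 − 2P − Q) − ¼ ln(1 − 2Q).
1 − 2P − Q = 0.289474, giving −½ ln(0.289474) = 0.619845.
1 − 2Q = 0.421052, giving −¼ ln(0.421052) = 0.216250.
d = 0.619845 + 0.216250 = 0.836095.

0.836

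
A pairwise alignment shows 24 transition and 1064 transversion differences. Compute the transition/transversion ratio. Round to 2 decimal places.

0.02

R = 24/1064 = 0.022556… ≈ 0.02 (to 2 d.p.).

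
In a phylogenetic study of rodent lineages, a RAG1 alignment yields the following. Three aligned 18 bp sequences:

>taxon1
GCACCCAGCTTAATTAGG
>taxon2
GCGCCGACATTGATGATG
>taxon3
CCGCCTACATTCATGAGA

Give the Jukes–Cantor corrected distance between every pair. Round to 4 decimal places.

taxon1–taxon2: 7/18 sites differ → p ≈ 0.388889, d = −0.75 ln(1 − 0.518519) = 0.548166 ≈ 0.5482.
taxon1–taxon3: 8/18 sites differ → p ≈ 0.444444, d = −0.75 ln(1 − 0.592592) = 0.673455 ≈ 0.6735.
taxon2–taxon3: 5/18 sites differ → p ≈ 0.277778, d = −0.75 ln(1 − 0.370371) = 0.346968 ≈ 0.3470.

d(taxon1,taxon2) = 0.5482, d(taxon1,taxon3) = 0.6735, d(taxon2,taxon3) = 0.3470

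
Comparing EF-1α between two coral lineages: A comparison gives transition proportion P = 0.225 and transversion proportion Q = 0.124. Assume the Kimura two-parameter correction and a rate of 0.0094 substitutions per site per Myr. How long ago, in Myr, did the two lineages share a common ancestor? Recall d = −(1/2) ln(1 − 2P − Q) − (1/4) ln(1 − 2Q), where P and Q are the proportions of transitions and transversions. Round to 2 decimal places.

Under the Kimura two-parameter model, d = −½ ln(1 − 2P − Q) − ¼ ln(1 − 2Q).
1 − 2P − Q = 0.426, giving −½ ln(0.426) = 0.426658.
1 − 2Q = 0.752, giving −¼ ln(0.752) = 0.071255.
d = 0.426658 + 0.071255 = 0.497913.
Under a molecular clock d = 2μt, so t = d/(2μ) = 0.497913 / (2 × 0.0094) = 26.48 Myr.

26.48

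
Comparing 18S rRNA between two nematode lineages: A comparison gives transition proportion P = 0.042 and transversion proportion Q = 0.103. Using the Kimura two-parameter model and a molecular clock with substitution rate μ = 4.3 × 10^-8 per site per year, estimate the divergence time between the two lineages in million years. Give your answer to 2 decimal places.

Under the Kimura two-parameter model, d = −½ ln(1 − 2P − Q) − ¼ ln(1 − 2Q).
1 − 2P − Q = 0.813, giving −½ ln(0.813) = 0.103512.
1 − 2Q = 0.794, giving −¼ ln(0.794) = 0.057668.
d = 0.103512 + 0.057668 = 0.161180.
Under a molecular clock d = 2μt, so t = d/(2μ) = 0.161180 / (2 × 4.3 × 10^-8) = 1.87 million years.

1.87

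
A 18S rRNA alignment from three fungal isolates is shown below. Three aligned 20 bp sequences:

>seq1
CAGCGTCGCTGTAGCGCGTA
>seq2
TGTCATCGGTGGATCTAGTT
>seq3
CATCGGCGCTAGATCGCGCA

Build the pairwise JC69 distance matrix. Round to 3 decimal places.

seq1–seq2: 10/20 sites differ → p = 0.5, d = −0.75 ln(1 − 0.666667) = 0.823960 ≈ 0.824.
seq1–seq3: 6/20 sites differ → p = 0.3, d = −0.75 ln(1 − 0.4) = 0.383119 ≈ 0.383.
seq2–seq3: 10/20 sites differ → p = 0.5, d = −0.75 ln(1 − 0.666667) = 0.823960 ≈ 0.824.

d(seq1,seq2) = 0.824, d(seq1,seq3) = 0.383, d(seq2,seq3) = 0.824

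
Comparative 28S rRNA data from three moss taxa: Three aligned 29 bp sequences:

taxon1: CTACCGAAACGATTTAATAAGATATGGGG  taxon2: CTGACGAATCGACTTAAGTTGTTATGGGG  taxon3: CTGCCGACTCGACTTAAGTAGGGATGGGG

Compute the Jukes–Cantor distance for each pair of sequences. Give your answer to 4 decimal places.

d(taxon1,taxon2) = 0.3439, d(taxon1,taxon3) = 0.3439, d(taxon2,taxon3) = 0.1959

taxon1–taxon2: 8/29 sites differ → p ≈ 0.275862, d = −0.75 ln(1 − 0.367816) = 0.343931 ≈ 0.3439.
taxon1–taxon3: 8/29 sites differ → p ≈ 0.275862, d = −0.75 ln(1 − 0.367816) = 0.343931 ≈ 0.3439.
taxon2–taxon3: 5/29 sites differ → p ≈ 0.172414, d = −0.75 ln(1 − 0.229885) = 0.195912 ≈ 0.1959.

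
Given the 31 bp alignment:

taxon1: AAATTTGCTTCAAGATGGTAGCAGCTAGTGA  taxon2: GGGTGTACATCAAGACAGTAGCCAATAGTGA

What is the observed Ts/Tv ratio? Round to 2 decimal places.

1.75

Transitions are A↔G and C↔T; transversions are all other mismatches.
Transitions: 7. Transversions: 4.
R = 7/4 = 1.75.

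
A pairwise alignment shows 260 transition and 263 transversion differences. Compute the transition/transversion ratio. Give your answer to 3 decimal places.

R = 260/263 = 0.988593… ≈ 0.989 (to 3 d.p.).

0.989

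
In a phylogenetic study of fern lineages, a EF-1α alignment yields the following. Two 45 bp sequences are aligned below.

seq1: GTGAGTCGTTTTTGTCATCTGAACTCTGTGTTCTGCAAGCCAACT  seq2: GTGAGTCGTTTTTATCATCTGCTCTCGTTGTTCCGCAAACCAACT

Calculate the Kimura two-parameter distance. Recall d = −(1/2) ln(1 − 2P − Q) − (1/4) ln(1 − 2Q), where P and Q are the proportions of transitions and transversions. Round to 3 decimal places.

Of 45 sites, 3 differences are transitions and 4 are transversions, so P = 3/45 ≈ 0.066667 and Q = 4/45 ≈ 0.088889.
Under the Kimura two-parameter model, d = −½ ln(1 − 2P − Q) − ¼ ln(1 − 2Q).
1 − 2P − Q = 0.777777, giving −½ ln(0.777777) = 0.125658.
1 − 2Q = 0.822222, giving −¼ ln(0.822222) = 0.048936.
d = 0.125658 + 0.048936 = 0.174594.

0.175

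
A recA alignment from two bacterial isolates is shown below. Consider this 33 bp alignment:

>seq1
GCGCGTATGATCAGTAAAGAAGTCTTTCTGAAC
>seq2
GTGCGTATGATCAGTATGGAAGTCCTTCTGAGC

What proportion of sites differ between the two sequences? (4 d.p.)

0.1515

The sequences differ at 5 of 33 positions (sites 2, 17, 18, 25, 32).
p = 5/33 = 0.151515… ≈ 0.1515 (to 4 d.p.).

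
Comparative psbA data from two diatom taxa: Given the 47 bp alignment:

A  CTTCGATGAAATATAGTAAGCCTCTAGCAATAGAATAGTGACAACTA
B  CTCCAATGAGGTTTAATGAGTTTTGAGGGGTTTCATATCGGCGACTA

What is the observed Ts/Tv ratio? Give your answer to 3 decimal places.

Transitions are A↔G and C↔T; transversions are all other mismatches.
Transitions: 14. Transversions: 7.
R = 14/7 = 2.000.

2.000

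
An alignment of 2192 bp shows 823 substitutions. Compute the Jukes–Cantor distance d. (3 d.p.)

p = 823/2192 ≈ 0.375456.
d = −(3/4) ln(1 − 4p/3) = −0.75 ln(1 − 0.500608) = −0.75 ln(0.499392)
  = −0.75 × (-0.694364) = 0.520773 substitutions/site.

0.521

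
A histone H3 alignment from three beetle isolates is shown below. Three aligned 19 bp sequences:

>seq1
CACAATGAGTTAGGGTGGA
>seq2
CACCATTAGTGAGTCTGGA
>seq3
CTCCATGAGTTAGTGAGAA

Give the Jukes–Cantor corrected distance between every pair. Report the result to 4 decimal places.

seq1–seq2: 5/19 sites differ → p ≈ 0.263158, d = −0.75 ln(1 − 0.350877) = 0.324100 ≈ 0.3241.
seq1–seq3: 5/19 sites differ → p ≈ 0.263158, d = −0.75 ln(1 − 0.350877) = 0.324100 ≈ 0.3241.
seq2–seq3: 6/19 sites differ → p ≈ 0.315789, d = −0.75 ln(1 − 0.421052) = 0.409907 ≈ 0.4099.

d(seq1,seq2) = 0.3241, d(seq1,seq3) = 0.3241, d(seq2,seq3) = 0.4099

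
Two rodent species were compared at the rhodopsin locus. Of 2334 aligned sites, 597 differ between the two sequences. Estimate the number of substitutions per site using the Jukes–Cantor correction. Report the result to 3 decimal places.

0.313

p = 597/2334 ≈ 0.255784.
d = −(3/4) ln(1 − 4p/3) = −0.75 ln(1 − 0.341045) = −0.75 ln(0.658955)
  = −0.75 × (-0.417100) = 0.312825 substitutions/site.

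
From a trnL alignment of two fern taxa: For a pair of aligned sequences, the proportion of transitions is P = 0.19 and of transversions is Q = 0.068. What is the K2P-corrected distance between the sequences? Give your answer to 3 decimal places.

Under the Kimura two-parameter model, d = −½ ln(1 − 2P − Q) − ¼ ln(1 − 2Q).
1 − 2P − Q = 0.552, giving −½ ln(0.552) = 0.297104.
1 − 2Q = 0.864, giving −¼ ln(0.864) = 0.036546.
d = 0.297104 + 0.036546 = 0.333650.

0.334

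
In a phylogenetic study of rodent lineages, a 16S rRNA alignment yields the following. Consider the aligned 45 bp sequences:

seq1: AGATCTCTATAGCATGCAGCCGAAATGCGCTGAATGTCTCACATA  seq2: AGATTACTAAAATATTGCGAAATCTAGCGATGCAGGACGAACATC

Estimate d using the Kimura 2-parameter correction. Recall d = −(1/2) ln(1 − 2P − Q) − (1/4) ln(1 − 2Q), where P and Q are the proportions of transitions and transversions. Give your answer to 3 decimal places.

Of 45 sites, 4 differences are transitions and 18 are transversions, so P = 4/45 ≈ 0.088889 and Q = 18/45 = 0.4.
Under the Kimura two-parameter model, d = −½ ln(1 − 2P − Q) − ¼ ln(1 − 2Q).
1 − 2P − Q = 0.422222, giving −½ ln(0.422222) = 0.431112.
1 − 2Q = 0.2, giving −¼ ln(0.2) = 0.402359.
d = 0.431112 + 0.402359 = 0.833471.

0.833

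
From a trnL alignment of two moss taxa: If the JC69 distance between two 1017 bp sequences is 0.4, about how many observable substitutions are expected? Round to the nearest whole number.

Invert JC69: p = (3/4)(1 − e^(−4d/3)) = 0.75 × (1 − e^(-0.533333)) = 0.75 × (1 − 0.586646) = 0.310016.
Expected differing sites = pL ≈ 0.310016 × 1017 = 315.286272 ≈ 315.

315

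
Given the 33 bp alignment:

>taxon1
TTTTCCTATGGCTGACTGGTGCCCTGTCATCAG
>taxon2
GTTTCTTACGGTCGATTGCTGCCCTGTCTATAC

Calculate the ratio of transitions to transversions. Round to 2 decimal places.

Transitions are A↔G and C↔T; transversions are all other mismatches.
Transitions: 6. Transversions: 5.
R = 6/5 = 1.20.

1.20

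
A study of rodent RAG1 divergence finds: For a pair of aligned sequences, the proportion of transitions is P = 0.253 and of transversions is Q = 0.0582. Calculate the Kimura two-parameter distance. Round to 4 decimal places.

0.4462

Under the Kimura two-parameter model, d = −½ ln(1 − 2P − Q) − ¼ ln(1 − 2Q).
1 − 2P − Q = 0.4358, giving −½ ln(0.4358) = 0.415286.
1 − 2Q = 0.8836, giving −¼ ln(0.8836) = 0.030938.
d = 0.415286 + 0.030938 = 0.446224.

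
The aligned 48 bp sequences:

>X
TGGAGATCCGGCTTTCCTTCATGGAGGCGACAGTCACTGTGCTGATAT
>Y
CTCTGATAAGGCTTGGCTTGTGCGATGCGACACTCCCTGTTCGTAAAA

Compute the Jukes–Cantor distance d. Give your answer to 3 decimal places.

The sequences differ at 20 of 48 sites, so p = 20/48 ≈ 0.416667.
d = −(3/4) ln(1 − 4p/3) = −0.75 ln(1 − 0.555556) = −0.75 ln(0.444444)
  = −0.75 × (-0.810931) = 0.608198 substitutions/site.

0.608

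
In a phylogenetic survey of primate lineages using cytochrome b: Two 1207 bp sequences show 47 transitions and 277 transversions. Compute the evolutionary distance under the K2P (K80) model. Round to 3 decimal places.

P = 47/1207 ≈ 0.03894 and Q = 277/1207 ≈ 0.229495.
Under the Kimura two-parameter model, d = −½ ln(1 − 2P − Q) − ¼ ln(1 − 2Q).
1 − 2P − Q = 0.692625, giving −½ ln(0.692625) = 0.183633.
1 − 2Q = 0.54101, giving −¼ ln(0.54101) = 0.153579.
d = 0.183633 + 0.153579 = 0.337212.

0.337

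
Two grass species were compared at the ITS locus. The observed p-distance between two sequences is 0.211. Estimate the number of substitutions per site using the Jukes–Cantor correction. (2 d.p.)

d = −(3/4) ln(1 − 4p/3) = −0.75 ln(1 − 0.281333) = −0.75 ln(0.718667)
  = −0.75 × (-0.330357) = 0.247768 substitutions/site.

0.25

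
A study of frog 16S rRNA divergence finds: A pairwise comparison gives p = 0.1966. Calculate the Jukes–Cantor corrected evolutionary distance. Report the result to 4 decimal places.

0.2280

d = −(3/4) ln(1 − 4p/3) = −0.75 ln(1 − 0.262133) = −0.75 ln(0.737867)
  = −0.75 × (-0.303992) = 0.227994 substitutions/site.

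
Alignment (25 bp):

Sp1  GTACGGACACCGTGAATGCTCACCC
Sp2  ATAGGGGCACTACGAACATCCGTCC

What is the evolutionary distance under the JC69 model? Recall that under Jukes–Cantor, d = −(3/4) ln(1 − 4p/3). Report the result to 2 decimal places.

0.77

The sequences differ at 12 of 25 sites, so p = 12/25 = 0.48.
d = −(3/4) ln(1 − 4p/3) = −0.75 ln(1 − 0.64) = −0.75 ln(0.36)
  = −0.75 × (-1.021651) = 0.766238 substitutions/site.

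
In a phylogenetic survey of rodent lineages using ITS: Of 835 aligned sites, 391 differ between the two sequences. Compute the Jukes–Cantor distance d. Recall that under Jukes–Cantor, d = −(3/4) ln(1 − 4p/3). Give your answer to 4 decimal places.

p = 391/835 ≈ 0.468263.
d = −(3/4) ln(1 − 4p/3) = −0.75 ln(1 − 0.624351) = −0.75 ln(0.375649)
  = −0.75 × (-0.979100) = 0.734325 substitutions/site.

0.7343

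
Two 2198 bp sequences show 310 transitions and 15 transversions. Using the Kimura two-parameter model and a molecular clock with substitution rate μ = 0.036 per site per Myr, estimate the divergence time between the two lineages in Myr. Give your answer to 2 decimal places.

2.42

P = 310/2198 ≈ 0.141037 and Q = 15/2198 ≈ 0.006824.
Under the Kimura two-parameter model, d = −½ ln(1 − 2P − Q) − ¼ ln(1 − 2Q).
1 − 2P − Q = 0.711102, giving −½ ln(0.711102) = 0.170470.
1 − 2Q = 0.986352, giving −¼ ln(0.986352) = 0.003435.
d = 0.170470 + 0.003435 = 0.173905.
Under a molecular clock d = 2μt, so t = d/(2μ) = 0.173905 / (2 × 0.036) = 2.42 Myr.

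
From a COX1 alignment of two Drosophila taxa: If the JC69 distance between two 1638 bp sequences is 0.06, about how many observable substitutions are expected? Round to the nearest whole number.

94

Invert JC69: p = (3/4)(1 − e^(−4d/3)) = 0.75 × (1 − e^(-0.08)) = 0.75 × (1 − 0.923116) = 0.057663.
Expected differing sites = pL ≈ 0.057663 × 1638 = 94.451994 ≈ 94.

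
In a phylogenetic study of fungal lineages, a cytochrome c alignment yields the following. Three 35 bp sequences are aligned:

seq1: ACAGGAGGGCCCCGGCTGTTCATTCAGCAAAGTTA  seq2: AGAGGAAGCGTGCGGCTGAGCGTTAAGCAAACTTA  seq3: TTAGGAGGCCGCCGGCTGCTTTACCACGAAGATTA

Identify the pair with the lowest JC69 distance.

seq1 and seq2

seq1–seq2: 11/35 differ, p = 0.314, d = 0.407.
seq1–seq3: 13/35 differ, p = 0.371, d = 0.513.
seq2–seq3: 17/35 differ, p = 0.486, d = 0.782.
The smallest distance is between seq1 and seq2.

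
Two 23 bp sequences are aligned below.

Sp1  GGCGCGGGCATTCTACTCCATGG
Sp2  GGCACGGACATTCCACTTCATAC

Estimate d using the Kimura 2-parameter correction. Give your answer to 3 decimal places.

Of 23 sites, 5 differences are transitions and 1 are transversions, so P = 5/23 ≈ 0.217391 and Q = 1/23 ≈ 0.043478.
Under the Kimura two-parameter model, d = −½ ln(1 − 2P − Q) − ¼ ln(1 − 2Q).
1 − 2P − Q = 0.52174, giving −½ ln(0.52174) = 0.325293.
1 − 2Q = 0.913044, giving −¼ ln(0.913044) = 0.022743.
d = 0.325293 + 0.022743 = 0.348036.

0.348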